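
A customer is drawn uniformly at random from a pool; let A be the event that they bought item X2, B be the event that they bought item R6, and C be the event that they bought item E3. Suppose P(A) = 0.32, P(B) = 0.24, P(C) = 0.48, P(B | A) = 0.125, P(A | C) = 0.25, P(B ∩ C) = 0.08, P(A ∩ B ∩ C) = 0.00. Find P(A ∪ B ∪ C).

P(A ∩ B) = P(A)·P(B|A) = 0.32 × 0.125 = 0.04
P(A ∩ C) = P(C)·P(A|C) = 0.48 × 0.25 = 0.12
By inclusion-exclusion,
P(A ∪ B ∪ C) = 0.32 + 0.24 + 0.48 − 0.04 − 0.12 − 0.08 + 0.00 = 0.80

0.80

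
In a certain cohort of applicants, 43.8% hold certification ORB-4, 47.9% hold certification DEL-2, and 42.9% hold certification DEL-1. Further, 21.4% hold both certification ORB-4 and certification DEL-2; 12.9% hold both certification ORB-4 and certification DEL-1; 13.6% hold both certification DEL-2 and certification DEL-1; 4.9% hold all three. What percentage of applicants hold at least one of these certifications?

91.6%

By inclusion–exclusion:
P(≥1) = 43.8 + 47.9 + 42.9 − 21.4 − 12.9 − 13.6 + 4.9 = 91.6%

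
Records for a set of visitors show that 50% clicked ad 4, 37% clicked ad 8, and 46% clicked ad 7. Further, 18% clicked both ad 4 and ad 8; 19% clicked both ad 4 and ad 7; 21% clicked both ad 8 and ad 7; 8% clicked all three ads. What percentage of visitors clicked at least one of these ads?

P(≥1) = 50 + 37 + 46 − 18 − 19 − 21 + 8 = 83%

83%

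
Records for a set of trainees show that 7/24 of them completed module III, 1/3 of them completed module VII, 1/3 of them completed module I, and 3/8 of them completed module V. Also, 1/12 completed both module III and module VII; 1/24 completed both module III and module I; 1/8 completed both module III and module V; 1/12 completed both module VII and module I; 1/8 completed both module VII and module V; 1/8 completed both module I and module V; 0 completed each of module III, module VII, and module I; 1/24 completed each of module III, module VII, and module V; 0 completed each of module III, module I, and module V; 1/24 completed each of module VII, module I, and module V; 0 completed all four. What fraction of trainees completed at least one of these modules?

Inclusion–exclusion gives
P(≥1) = 7/24 + 1/3 + 1/3 + 3/8 − 1/12 − 1/24 − 1/8 − 1/12 − 1/8 − 1/8 + 0 + 1/24 + 0 + 1/24 − 0 = 5/6

5/6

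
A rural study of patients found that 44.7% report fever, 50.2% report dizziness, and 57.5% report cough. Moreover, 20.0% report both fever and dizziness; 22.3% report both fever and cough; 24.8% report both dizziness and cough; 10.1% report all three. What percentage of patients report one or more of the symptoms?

95.4%

By inclusion–exclusion:
P(union) = 44.7 + 50.2 + 57.5 − 20.0 − 22.3 − 24.8 + 10.1 = 95.4%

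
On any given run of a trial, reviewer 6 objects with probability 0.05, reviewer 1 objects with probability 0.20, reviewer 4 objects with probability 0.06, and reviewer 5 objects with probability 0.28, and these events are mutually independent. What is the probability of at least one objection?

P(none) = (1 − 0.05) × (1 − 0.20) × (1 − 0.06) × (1 − 0.28) = 0.95 × 0.80 × 0.94 × 0.72 = 0.514368
P(at least one) = 1 − 0.514368 = 0.485632

0.485632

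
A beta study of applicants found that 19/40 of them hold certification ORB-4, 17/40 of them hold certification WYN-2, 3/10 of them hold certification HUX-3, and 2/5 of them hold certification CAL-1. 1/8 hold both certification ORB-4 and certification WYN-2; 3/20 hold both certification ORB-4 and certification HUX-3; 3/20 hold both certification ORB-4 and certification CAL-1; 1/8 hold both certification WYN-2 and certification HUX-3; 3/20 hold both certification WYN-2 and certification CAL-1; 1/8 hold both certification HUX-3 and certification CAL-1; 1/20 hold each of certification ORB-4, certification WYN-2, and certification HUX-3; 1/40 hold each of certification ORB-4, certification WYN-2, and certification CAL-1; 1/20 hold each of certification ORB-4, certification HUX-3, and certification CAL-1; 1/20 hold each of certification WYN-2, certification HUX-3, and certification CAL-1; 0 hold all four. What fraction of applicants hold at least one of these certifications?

19/20

Inclusion–exclusion gives
P(at least one) = 19/40 + 17/40 + 3/10 + 2/5 − 1/8 − 3/20 − 3/20 − 1/8 − 3/20 − 1/8 + 1/20 + 1/40 + 1/20 + 1/20 − 0 = 19/20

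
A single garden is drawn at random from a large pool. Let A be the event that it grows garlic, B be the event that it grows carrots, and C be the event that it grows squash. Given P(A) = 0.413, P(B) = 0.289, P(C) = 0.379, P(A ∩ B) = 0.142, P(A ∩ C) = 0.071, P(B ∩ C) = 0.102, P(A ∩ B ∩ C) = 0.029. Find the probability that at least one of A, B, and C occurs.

P(A ∪ B ∪ C) = 0.413 + 0.289 + 0.379 − 0.142 − 0.071 − 0.102 + 0.029 = 0.795

0.795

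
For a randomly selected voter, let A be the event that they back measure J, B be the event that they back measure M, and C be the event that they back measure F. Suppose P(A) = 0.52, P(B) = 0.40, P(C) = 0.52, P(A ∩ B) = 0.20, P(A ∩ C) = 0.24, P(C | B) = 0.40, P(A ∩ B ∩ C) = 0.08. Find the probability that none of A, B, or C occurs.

P(B ∩ C) = P(B)·P(C|B) = 0.40 × 0.40 = 0.16
Apply inclusion-exclusion:
P(A ∪ B ∪ C) = 0.52 + 0.40 + 0.52 − 0.20 − 0.24 − 0.16 + 0.08 = 0.92
P(none) = 1 − 0.92 = 0.08

0.08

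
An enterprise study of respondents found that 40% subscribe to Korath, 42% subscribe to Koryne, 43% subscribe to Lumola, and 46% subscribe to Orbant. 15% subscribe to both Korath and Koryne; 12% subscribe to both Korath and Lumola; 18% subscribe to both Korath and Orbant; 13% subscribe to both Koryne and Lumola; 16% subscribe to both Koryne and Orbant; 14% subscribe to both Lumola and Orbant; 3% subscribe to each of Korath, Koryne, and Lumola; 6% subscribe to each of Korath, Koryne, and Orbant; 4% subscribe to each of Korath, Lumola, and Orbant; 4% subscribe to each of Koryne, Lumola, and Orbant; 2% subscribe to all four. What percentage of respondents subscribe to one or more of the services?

By inclusion-exclusion,
P(≥1) = 40 + 42 + 43 + 46 − 15 − 12 − 18 − 13 − 16 − 14 + 3 + 6 + 4 + 4 − 2 = 98%

98%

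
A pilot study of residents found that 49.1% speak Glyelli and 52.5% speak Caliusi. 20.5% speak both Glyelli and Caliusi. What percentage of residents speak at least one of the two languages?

81.1%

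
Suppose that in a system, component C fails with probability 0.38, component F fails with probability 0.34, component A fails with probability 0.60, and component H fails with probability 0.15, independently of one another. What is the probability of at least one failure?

0.860872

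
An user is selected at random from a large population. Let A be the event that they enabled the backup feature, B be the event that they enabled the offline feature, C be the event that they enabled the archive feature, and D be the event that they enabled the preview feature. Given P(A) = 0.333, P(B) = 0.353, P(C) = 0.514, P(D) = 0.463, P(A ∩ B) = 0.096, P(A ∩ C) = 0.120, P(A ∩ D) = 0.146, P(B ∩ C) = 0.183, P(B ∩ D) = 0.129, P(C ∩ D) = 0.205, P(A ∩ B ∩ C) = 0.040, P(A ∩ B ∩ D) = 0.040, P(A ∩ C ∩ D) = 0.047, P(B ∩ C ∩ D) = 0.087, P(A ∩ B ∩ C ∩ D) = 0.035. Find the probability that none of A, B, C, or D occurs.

0.037

P(A ∪ B ∪ C ∪ D) = 0.333 + 0.353 + 0.514 + 0.463 − 0.096 − 0.120 − 0.146 − 0.183 − 0.129 − 0.205 + 0.040 + 0.040 + 0.047 + 0.087 − 0.035 = 0.963
P(none) = 1 − 0.963 = 0.037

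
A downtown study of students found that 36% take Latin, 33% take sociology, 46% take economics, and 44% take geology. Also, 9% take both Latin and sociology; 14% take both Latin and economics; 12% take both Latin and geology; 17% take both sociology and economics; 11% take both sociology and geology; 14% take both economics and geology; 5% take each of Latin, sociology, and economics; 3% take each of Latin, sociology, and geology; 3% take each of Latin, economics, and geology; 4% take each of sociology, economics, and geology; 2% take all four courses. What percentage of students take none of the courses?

5%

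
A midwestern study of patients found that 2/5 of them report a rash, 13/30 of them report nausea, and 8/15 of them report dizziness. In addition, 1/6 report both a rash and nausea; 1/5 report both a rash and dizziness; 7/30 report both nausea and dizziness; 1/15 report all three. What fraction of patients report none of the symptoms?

1/6

P(at least one) = 2/5 + 13/30 + 8/15 − 1/6 − 1/5 − 7/30 + 1/15 = 5/6
P(none) = 1 − 5/6 = 1/6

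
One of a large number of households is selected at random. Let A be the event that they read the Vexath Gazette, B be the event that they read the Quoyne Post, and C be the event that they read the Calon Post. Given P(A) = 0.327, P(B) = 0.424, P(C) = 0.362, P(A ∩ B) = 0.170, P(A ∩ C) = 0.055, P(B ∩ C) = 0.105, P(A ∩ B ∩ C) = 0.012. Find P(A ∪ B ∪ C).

P(A ∪ B ∪ C) = 0.327 + 0.424 + 0.362 − 0.170 − 0.055 − 0.105 + 0.012 = 0.795

0.795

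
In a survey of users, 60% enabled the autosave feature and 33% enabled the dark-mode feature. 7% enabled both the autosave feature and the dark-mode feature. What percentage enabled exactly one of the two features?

79%

By inclusion–exclusion (exactly-one form):
P(exactly one) = 60 + 33 − 2·7 = 79%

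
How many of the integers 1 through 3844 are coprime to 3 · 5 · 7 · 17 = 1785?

1281 + 768 + 549 + 226 − 256 − 183 − 75 − 109 − 45 − 32 + 36 + 15 + 10 + 6 − 2 = 2189
3844 − 2189 = 1655

1655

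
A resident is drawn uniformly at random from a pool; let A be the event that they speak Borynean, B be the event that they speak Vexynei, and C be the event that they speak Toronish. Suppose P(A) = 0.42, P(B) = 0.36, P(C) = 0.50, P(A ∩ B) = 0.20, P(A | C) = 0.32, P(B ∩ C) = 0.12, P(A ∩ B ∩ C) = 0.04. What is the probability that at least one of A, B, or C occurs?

P(A ∩ C) = P(C)·P(A|C) = 0.50 × 0.32 = 0.16
Apply inclusion-exclusion:
P(A ∪ B ∪ C) = 0.42 + 0.36 + 0.50 − 0.20 − 0.16 − 0.12 + 0.04 = 0.84

0.84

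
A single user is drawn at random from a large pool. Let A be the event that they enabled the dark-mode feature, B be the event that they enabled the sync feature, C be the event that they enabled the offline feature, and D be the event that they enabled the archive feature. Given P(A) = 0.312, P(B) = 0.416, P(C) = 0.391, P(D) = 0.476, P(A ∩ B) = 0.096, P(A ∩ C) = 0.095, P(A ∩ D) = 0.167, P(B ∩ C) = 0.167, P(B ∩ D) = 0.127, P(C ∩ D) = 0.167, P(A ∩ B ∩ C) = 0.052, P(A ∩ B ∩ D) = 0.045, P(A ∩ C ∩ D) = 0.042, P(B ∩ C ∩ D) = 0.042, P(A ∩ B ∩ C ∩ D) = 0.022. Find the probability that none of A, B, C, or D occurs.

By inclusion–exclusion:
P(A ∪ B ∪ C ∪ D) = 0.312 + 0.416 + 0.391 + 0.476 − 0.096 − 0.095 − 0.167 − 0.167 − 0.127 − 0.167 + 0.052 + 0.045 + 0.042 + 0.042 − 0.022 = 0.935
P(none) = 1 − 0.935 = 0.065

0.065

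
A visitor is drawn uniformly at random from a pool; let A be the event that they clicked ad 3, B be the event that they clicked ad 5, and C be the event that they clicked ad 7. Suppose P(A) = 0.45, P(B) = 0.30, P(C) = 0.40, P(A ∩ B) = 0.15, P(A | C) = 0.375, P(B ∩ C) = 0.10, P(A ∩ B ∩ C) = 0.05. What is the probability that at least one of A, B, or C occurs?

0.80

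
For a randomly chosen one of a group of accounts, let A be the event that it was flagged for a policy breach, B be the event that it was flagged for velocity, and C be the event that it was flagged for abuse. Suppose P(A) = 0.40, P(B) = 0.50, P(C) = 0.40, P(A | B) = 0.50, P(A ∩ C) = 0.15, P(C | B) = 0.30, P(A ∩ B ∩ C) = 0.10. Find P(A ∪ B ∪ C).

0.85

P(A ∩ B) = P(B)·P(A|B) = 0.50 × 0.50 = 0.25
P(B ∩ C) = P(B)·P(C|B) = 0.50 × 0.30 = 0.15
Apply inclusion-exclusion:
P(A ∪ B ∪ C) = 0.40 + 0.50 + 0.40 − 0.25 − 0.15 − 0.15 + 0.10 = 0.85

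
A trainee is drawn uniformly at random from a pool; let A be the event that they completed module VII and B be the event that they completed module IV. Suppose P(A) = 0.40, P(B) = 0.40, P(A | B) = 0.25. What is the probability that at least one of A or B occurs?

0.70

P(A ∩ B) = P(B)·P(A|B) = 0.40 × 0.25 = 0.10
Apply inclusion-exclusion:
P(A ∪ B) = 0.40 + 0.40 − 0.10 = 0.70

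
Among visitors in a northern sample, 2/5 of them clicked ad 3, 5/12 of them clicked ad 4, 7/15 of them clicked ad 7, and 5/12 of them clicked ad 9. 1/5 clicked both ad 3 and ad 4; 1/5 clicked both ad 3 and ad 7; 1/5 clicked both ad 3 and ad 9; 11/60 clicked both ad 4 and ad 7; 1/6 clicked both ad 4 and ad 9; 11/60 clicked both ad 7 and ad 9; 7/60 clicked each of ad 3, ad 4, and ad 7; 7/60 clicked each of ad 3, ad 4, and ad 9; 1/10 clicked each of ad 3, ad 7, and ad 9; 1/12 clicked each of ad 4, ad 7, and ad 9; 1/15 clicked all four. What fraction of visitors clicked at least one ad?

11/12

By inclusion-exclusion,
P(≥1) = 2/5 + 5/12 + 7/15 + 5/12 − 1/5 − 1/5 − 1/5 − 11/60 − 1/6 − 11/60 + 7/60 + 7/60 + 1/10 + 1/12 − 1/15 = 11/12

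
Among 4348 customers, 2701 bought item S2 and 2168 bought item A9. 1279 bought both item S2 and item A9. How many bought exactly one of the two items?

N(exactly one) = 2701 + 2168 − 2·1279 = 2311

2311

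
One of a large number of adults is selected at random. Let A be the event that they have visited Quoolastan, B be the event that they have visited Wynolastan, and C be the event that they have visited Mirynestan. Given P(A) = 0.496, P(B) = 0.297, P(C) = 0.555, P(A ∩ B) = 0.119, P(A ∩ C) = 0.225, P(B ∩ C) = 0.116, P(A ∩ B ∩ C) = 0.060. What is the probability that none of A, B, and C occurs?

Inclusion–exclusion gives
P(A ∪ B ∪ C) = 0.496 + 0.297 + 0.555 − 0.119 − 0.225 − 0.116 + 0.060 = 0.948
P(none) = 1 − 0.948 = 0.052

0.052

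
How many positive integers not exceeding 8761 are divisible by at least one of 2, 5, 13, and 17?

5716

By inclusion–exclusion:
⌊8761/2⌋ + ⌊8761/5⌋ + ⌊8761/13⌋ + ⌊8761/17⌋ − ⌊8761/10⌋ − ⌊8761/26⌋ − ⌊8761/34⌋ − ⌊8761/65⌋ − ⌊8761/85⌋ − ⌊8761/221⌋ + ⌊8761/130⌋ + ⌊8761/170⌋ + ⌊8761/442⌋ + ⌊8761/1105⌋ − ⌊8761/2210⌋ = 4380 + 1752 + 673 + 515 − 876 − 336 − 257 − 134 − 103 − 39 + 67 + 51 + 19 + 7 − 3 = 5716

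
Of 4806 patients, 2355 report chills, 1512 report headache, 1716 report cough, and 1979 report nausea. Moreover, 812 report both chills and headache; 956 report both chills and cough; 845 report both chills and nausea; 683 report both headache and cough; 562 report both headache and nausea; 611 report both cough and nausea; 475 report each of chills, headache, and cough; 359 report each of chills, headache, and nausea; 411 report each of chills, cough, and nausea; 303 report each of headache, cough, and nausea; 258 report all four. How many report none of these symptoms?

423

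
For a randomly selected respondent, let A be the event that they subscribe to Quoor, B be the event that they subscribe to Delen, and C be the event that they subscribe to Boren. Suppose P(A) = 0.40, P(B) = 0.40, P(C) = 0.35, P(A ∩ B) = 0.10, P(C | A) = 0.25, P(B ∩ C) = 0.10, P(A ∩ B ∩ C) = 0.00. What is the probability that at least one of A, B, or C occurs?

P(A ∩ C) = P(A)·P(C|A) = 0.40 × 0.25 = 0.10
Using inclusion–exclusion:
P(A ∪ B ∪ C) = 0.40 + 0.40 + 0.35 − 0.10 − 0.10 − 0.10 + 0.00 = 0.85

0.85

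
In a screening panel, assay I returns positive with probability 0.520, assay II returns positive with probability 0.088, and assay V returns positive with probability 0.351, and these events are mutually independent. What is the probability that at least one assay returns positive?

0.71589376

Independence gives P(none) = ∏(1 − pᵢ).
P(none) = (1 − 0.520) × (1 − 0.088) × (1 − 0.351) = 0.480 × 0.912 × 0.649 = 0.28410624
P(at least one) = 1 − 0.28410624 = 0.71589376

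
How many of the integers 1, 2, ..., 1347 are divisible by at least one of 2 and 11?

734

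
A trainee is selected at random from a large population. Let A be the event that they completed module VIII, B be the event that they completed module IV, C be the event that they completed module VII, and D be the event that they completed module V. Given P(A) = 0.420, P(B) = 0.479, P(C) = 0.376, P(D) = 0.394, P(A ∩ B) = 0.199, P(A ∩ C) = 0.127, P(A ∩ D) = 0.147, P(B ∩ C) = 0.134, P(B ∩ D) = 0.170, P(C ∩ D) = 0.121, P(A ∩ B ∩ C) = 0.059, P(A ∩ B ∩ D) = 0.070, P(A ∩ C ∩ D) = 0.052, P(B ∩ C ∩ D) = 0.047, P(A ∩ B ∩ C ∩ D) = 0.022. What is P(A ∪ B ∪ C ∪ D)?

Apply inclusion-exclusion:
P(A ∪ B ∪ C ∪ D) = 0.420 + 0.479 + 0.376 + 0.394 − 0.199 − 0.127 − 0.147 − 0.134 − 0.170 − 0.121 + 0.059 + 0.070 + 0.052 + 0.047 − 0.022 = 0.977

0.977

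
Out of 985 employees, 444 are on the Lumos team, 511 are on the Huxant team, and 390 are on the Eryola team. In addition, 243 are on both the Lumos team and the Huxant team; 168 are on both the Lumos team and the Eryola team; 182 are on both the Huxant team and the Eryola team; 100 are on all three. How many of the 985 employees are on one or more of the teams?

852

|at least one| = 444 + 511 + 390 − 243 − 168 − 182 + 100 = 852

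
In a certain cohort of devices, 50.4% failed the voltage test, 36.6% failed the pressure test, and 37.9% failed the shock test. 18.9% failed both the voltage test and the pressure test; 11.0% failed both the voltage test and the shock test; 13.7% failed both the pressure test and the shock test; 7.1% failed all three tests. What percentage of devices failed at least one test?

Using inclusion–exclusion:
P(union) = 50.4 + 36.6 + 37.9 − 18.9 − 11.0 − 13.7 + 7.1 = 88.4%

88.4%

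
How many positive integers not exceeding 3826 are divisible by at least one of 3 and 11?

Inclusion–exclusion gives
floor(3826/3) + floor(3826/11) − floor(3826/33) = 1275 + 347 − 115 = 1507

1507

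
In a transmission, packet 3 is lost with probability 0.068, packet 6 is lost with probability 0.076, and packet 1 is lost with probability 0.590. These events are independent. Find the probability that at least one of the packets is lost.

P(none) = (1 − 0.068) × (1 − 0.076) × (1 − 0.590) = 0.932 × 0.924 × 0.410 = 0.35307888
P(at least one) = 1 − 0.35307888 = 0.64692112

0.64692112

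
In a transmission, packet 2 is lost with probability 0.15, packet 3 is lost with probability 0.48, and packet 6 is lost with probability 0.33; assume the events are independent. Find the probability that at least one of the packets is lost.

P(none) = (1 − 0.15) × (1 − 0.48) × (1 − 0.33) = 0.85 × 0.52 × 0.67 = 0.29614
P(at least one) = 1 − 0.29614 = 0.70386

0.70386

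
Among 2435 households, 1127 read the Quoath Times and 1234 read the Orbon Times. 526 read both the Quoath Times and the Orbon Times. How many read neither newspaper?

600

By inclusion-exclusion,
|at least one| = 1127 + 1234 − 526 = 1835
None: 2435 − 1835 = 600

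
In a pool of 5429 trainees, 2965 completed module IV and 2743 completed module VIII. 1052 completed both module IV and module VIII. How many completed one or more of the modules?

Inclusion–exclusion gives
|at least one| = 2965 + 2743 − 1052 = 4656

4656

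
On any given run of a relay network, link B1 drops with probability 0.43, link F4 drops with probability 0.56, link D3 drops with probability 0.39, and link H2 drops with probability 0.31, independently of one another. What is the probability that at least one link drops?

0.89443828

P(none) = (1 − 0.43) × (1 − 0.56) × (1 − 0.39) × (1 − 0.31) = 0.57 × 0.44 × 0.61 × 0.69 = 0.10556172
P(at least one) = 1 − 0.10556172 = 0.89443828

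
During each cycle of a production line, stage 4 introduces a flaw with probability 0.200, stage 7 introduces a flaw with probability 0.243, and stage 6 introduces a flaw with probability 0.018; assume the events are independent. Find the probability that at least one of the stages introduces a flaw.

Since the events are independent, P(none) is the product of the individual non-occurrence probabilities.
P(none) = (1 − 0.200) × (1 − 0.243) × (1 − 0.018) = 0.800 × 0.757 × 0.982 = 0.5946992
P(at least one) = 1 − 0.5946992 = 0.4053008

0.4053008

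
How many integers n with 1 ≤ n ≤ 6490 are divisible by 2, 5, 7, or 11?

4467

3245 + 1298 + 927 + 590 − 649 − 463 − 295 − 185 − 118 − 84 + 92 + 59 + 42 + 16 − 8 = 4467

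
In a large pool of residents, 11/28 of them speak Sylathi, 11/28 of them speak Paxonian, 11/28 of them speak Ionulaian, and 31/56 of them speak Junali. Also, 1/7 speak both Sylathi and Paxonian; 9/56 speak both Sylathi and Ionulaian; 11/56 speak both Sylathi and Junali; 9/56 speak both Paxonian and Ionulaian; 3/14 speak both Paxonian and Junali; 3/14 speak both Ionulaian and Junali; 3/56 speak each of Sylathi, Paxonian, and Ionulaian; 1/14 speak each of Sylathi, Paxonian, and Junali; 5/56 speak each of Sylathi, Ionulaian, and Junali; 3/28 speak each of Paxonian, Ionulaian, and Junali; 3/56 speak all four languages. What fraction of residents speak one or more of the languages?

51/56

By inclusion–exclusion:
P(≥1) = 11/28 + 11/28 + 11/28 + 31/56 − 1/7 − 9/56 − 11/56 − 9/56 − 3/14 − 3/14 + 3/56 + 1/14 + 5/56 + 3/28 − 3/56 = 51/56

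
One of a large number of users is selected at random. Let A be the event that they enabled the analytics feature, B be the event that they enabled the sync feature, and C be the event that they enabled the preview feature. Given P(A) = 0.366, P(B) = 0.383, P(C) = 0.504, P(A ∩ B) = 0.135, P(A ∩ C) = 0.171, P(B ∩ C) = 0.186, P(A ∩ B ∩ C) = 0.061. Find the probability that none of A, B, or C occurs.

0.178

By inclusion-exclusion,
P(A ∪ B ∪ C) = 0.366 + 0.383 + 0.504 − 0.135 − 0.171 − 0.186 + 0.061 = 0.822
P(none) = 1 − 0.822 = 0.178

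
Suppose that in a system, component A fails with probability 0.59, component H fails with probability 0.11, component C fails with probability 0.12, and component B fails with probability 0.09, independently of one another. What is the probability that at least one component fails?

Independence gives P(none) = ∏(1 − pᵢ).
P(none) = (1 − 0.59) × (1 − 0.11) × (1 − 0.12) × (1 − 0.09) = 0.41 × 0.89 × 0.88 × 0.91 = 0.29221192
P(at least one) = 1 − 0.29221192 = 0.70778808

0.70778808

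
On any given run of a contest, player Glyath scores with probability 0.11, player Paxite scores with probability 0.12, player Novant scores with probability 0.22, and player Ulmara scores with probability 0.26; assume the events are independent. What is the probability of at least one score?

0.54793696

P(none) = (1 − 0.11) × (1 − 0.12) × (1 − 0.22) × (1 − 0.26) = 0.89 × 0.88 × 0.78 × 0.74 = 0.45206304
P(at least one) = 1 − 0.45206304 = 0.54793696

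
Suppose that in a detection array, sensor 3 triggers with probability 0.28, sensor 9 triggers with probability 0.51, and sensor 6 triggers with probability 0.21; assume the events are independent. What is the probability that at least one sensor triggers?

0.721288

P(none) = (1 − 0.28) × (1 − 0.51) × (1 − 0.21) = 0.72 × 0.49 × 0.79 = 0.278712
P(at least one) = 1 − 0.278712 = 0.721288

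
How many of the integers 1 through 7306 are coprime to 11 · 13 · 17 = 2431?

5771

⌊7306/11⌋ + ⌊7306/13⌋ + ⌊7306/17⌋ − ⌊7306/143⌋ − ⌊7306/187⌋ − ⌊7306/221⌋ + ⌊7306/2431⌋ = 664 + 562 + 429 − 51 − 39 − 33 + 3 = 1535
7306 − 1535 = 5771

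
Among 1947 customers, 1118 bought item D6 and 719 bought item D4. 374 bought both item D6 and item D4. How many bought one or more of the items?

1463

Apply inclusion-exclusion:
N(≥1) = 1118 + 719 − 374 = 1463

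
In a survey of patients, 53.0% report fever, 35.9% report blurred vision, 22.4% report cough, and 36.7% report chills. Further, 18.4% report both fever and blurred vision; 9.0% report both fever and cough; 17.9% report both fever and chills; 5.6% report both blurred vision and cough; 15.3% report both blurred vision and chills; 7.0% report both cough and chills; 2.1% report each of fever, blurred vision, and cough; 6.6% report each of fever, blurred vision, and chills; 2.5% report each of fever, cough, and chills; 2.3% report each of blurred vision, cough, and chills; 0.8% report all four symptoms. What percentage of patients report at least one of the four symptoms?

By inclusion-exclusion,
P(union) = 53.0 + 35.9 + 22.4 + 36.7 − 18.4 − 9.0 − 17.9 − 5.6 − 15.3 − 7.0 + 2.1 + 6.6 + 2.5 + 2.3 − 0.8 = 87.5%

87.5%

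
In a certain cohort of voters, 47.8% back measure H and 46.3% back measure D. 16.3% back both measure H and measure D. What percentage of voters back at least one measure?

77.8%

By inclusion–exclusion:
P(≥1) = 47.8 + 46.3 − 16.3 = 77.8%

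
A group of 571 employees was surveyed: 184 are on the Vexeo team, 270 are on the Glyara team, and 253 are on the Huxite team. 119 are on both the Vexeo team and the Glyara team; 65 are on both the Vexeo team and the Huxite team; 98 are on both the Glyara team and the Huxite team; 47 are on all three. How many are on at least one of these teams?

472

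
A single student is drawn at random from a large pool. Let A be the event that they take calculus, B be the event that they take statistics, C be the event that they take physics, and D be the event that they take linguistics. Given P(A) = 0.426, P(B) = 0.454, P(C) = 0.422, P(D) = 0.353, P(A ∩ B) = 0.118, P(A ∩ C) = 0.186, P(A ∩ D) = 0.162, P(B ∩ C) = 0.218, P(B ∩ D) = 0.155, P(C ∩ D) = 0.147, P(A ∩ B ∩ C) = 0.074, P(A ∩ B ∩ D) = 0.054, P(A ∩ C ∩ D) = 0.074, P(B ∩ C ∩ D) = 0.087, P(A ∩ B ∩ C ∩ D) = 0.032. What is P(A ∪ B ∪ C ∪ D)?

0.926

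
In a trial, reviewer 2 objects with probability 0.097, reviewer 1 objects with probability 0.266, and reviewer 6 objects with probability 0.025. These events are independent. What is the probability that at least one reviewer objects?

0.35376805

P(none) = (1 − 0.097) × (1 − 0.266) × (1 − 0.025) = 0.903 × 0.734 × 0.975 = 0.64623195
P(at least one) = 1 − 0.64623195 = 0.35376805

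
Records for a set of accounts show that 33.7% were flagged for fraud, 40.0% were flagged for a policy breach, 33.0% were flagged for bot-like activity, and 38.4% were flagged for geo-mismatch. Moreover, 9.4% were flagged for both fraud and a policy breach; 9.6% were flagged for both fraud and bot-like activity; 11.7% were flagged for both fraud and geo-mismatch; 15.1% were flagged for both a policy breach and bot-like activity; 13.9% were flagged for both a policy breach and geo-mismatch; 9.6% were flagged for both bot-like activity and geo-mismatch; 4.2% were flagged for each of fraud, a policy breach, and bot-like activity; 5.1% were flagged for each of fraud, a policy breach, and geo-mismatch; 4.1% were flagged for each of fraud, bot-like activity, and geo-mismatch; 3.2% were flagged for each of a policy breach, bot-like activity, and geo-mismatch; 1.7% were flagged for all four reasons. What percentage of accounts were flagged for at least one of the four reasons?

Using inclusion–exclusion:
P(≥1) = 33.7 + 40.0 + 33.0 + 38.4 − 9.4 − 9.6 − 11.7 − 15.1 − 13.9 − 9.6 + 4.2 + 5.1 + 4.1 + 3.2 − 1.7 = 90.7%

90.7%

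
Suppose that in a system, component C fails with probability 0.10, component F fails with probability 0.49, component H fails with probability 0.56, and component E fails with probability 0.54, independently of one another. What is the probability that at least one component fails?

0.9070984

P(none) = (1 − 0.10) × (1 − 0.49) × (1 − 0.56) × (1 − 0.54) = 0.90 × 0.51 × 0.44 × 0.46 = 0.0929016
P(at least one) = 1 − 0.0929016 = 0.9070984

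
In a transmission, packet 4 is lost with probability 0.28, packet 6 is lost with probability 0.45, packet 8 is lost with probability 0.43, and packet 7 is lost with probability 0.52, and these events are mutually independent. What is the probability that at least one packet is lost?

0.8916544

P(none) = (1 − 0.28) × (1 − 0.45) × (1 − 0.43) × (1 − 0.52) = 0.72 × 0.55 × 0.57 × 0.48 = 0.1083456
P(at least one) = 1 − 0.1083456 = 0.8916544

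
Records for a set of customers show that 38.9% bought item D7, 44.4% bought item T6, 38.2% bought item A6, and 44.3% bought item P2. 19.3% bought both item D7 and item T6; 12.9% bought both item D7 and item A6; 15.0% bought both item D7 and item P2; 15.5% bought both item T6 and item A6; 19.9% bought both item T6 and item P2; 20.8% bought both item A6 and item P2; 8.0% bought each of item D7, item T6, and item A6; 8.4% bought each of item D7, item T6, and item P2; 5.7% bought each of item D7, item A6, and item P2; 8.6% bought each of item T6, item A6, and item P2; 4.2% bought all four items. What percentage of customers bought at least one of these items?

P(at least one) = 38.9 + 44.4 + 38.2 + 44.3 − 19.3 − 12.9 − 15.0 − 15.5 − 19.9 − 20.8 + 8.0 + 8.4 + 5.7 + 8.6 − 4.2 = 88.9%

88.9%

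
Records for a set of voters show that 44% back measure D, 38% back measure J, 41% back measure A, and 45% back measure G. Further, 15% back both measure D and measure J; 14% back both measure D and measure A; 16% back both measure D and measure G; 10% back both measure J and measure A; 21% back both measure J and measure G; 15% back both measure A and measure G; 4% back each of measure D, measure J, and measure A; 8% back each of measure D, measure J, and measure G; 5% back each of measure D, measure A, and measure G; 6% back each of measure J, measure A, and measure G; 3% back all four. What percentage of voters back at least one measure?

97%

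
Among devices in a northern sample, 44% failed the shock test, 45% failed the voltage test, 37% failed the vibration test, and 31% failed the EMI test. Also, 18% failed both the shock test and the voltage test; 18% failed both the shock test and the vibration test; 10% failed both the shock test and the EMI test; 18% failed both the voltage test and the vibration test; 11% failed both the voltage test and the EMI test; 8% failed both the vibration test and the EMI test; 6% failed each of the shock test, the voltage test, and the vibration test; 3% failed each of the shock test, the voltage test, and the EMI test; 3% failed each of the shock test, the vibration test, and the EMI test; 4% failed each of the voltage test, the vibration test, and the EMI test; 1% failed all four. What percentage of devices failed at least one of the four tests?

89%

P(union) = 44 + 45 + 37 + 31 − 18 − 18 − 10 − 18 − 11 − 8 + 6 + 3 + 3 + 4 − 1 = 89%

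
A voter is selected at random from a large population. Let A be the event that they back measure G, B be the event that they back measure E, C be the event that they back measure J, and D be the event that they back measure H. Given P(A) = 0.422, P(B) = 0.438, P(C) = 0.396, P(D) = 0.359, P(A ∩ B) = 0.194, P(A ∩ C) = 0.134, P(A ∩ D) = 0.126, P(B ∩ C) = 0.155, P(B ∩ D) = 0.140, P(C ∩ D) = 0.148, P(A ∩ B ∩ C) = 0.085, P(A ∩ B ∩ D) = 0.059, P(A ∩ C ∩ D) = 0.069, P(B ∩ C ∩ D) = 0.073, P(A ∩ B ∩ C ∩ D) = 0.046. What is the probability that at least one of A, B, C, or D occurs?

0.958

Apply inclusion-exclusion:
P(A ∪ B ∪ C ∪ D) = 0.422 + 0.438 + 0.396 + 0.359 − 0.194 − 0.134 − 0.126 − 0.155 − 0.140 − 0.148 + 0.085 + 0.059 + 0.069 + 0.073 − 0.046 = 0.958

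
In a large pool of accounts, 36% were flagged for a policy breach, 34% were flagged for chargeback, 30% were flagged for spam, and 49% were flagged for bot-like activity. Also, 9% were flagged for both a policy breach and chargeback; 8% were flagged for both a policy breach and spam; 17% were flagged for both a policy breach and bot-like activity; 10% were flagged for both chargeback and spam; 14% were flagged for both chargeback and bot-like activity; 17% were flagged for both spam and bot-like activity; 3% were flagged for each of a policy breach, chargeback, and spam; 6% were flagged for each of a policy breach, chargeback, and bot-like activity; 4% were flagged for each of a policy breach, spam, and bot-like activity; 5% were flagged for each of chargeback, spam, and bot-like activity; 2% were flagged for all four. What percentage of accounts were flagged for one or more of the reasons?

By inclusion–exclusion:
P(union) = 36 + 34 + 30 + 49 − 9 − 8 − 17 − 10 − 14 − 17 + 3 + 6 + 4 + 5 − 2 = 90%

90%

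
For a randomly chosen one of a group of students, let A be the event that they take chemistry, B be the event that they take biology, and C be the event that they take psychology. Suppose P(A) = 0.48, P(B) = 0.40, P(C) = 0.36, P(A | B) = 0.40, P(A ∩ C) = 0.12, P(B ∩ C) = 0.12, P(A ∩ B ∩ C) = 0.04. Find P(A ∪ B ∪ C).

0.88

P(A ∩ B) = P(B)·P(A|B) = 0.40 × 0.40 = 0.16
Inclusion–exclusion gives
P(A ∪ B ∪ C) = 0.48 + 0.40 + 0.36 − 0.16 − 0.12 − 0.12 + 0.04 = 0.88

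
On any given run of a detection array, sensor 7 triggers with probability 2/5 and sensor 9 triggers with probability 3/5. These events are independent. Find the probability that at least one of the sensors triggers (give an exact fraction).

Since the events are independent, P(none) is the product of the individual non-occurrence probabilities.
P(none) = (1 − 2/5) × (1 − 3/5) = 3/5 × 2/5 = 6/25
P(at least one) = 1 − 6/25 = 19/25

19/25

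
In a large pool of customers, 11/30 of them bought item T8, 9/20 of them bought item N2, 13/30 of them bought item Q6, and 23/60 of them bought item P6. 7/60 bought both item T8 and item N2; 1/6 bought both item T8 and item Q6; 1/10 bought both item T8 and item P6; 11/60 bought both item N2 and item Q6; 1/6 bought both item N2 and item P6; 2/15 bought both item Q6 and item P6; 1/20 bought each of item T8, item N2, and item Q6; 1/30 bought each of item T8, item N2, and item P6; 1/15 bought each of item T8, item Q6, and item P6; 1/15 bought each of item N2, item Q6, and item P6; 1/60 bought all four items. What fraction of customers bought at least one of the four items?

29/30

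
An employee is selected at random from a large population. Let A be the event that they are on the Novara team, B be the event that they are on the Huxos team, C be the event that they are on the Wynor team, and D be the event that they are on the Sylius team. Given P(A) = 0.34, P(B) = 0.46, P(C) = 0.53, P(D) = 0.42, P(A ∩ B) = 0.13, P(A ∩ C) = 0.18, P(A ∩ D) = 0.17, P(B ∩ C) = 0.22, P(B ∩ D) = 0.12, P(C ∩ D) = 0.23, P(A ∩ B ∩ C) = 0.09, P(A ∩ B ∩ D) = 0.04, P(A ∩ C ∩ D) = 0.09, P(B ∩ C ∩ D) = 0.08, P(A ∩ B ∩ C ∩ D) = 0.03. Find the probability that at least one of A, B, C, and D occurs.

0.97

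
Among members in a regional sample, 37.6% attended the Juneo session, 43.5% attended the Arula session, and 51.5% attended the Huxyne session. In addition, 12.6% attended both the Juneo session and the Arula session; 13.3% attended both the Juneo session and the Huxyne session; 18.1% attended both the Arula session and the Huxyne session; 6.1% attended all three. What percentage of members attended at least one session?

Using inclusion–exclusion:
P(at least one) = 37.6 + 43.5 + 51.5 − 12.6 − 13.3 − 18.1 + 6.1 = 94.7%

94.7%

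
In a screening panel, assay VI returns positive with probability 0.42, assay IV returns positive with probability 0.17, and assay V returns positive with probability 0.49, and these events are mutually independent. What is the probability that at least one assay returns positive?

P(none) = (1 − 0.42) × (1 − 0.17) × (1 − 0.49) = 0.58 × 0.83 × 0.51 = 0.245514
P(at least one) = 1 − 0.245514 = 0.754486

0.754486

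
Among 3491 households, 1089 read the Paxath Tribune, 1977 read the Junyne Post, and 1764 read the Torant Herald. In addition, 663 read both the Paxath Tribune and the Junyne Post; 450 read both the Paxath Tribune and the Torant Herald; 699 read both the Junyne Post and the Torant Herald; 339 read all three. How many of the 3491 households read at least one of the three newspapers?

3357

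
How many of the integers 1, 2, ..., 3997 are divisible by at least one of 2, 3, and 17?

2743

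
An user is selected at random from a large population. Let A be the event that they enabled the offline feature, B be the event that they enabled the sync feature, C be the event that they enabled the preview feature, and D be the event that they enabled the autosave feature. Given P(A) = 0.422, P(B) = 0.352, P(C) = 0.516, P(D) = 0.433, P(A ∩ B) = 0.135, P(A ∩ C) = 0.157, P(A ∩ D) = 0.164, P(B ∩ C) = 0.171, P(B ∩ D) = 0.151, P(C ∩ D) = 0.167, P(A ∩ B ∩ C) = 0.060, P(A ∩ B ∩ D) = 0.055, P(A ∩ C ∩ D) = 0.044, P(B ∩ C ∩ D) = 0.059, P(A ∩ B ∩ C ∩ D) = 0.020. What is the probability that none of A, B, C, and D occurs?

Inclusion–exclusion gives
P(A ∪ B ∪ C ∪ D) = 0.422 + 0.352 + 0.516 + 0.433 − 0.135 − 0.157 − 0.164 − 0.171 − 0.151 − 0.167 + 0.060 + 0.055 + 0.044 + 0.059 − 0.020 = 0.976
P(none) = 1 − 0.976 = 0.024

0.024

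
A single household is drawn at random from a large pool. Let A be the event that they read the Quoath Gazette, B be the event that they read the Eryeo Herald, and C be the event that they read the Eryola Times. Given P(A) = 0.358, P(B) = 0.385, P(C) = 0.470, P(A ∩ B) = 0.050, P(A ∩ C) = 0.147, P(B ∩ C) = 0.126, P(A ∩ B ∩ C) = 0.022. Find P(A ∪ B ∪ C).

0.912

P(A ∪ B ∪ C) = 0.358 + 0.385 + 0.470 − 0.050 − 0.147 − 0.126 + 0.022 = 0.912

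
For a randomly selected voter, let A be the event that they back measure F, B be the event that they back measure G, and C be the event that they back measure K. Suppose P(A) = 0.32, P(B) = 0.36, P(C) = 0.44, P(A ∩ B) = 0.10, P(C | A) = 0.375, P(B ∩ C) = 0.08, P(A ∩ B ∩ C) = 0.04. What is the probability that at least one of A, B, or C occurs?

0.86

P(A ∩ C) = P(A)·P(C|A) = 0.32 × 0.375 = 0.12
Using inclusion–exclusion:
P(A ∪ B ∪ C) = 0.32 + 0.36 + 0.44 − 0.10 − 0.12 − 0.08 + 0.04 = 0.86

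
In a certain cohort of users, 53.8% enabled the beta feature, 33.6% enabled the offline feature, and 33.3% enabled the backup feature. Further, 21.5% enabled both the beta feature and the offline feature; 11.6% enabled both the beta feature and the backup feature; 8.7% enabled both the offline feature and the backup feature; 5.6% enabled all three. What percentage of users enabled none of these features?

P(at least one) = 53.8 + 33.6 + 33.3 − 21.5 − 11.6 − 8.7 + 5.6 = 84.5%
P(none) = 100% − 84.5% = 15.5%

15.5%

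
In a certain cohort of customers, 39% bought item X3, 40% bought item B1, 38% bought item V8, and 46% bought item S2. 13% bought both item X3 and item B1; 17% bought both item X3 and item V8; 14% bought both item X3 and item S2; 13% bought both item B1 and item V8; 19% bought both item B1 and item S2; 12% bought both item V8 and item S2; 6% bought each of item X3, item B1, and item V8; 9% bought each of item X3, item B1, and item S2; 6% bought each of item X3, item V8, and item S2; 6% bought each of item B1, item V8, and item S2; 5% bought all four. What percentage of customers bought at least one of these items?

97%

P(union) = 39 + 40 + 38 + 46 − 13 − 17 − 14 − 13 − 19 − 12 + 6 + 9 + 6 + 6 − 5 = 97%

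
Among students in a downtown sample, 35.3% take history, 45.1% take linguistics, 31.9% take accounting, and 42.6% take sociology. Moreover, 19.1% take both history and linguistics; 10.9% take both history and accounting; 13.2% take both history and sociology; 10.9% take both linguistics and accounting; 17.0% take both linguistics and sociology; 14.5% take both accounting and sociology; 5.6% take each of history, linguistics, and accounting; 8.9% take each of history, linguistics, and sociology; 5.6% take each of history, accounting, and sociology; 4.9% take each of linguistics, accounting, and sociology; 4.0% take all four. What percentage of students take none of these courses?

P(union) = 35.3 + 45.1 + 31.9 + 42.6 − 19.1 − 10.9 − 13.2 − 10.9 − 17.0 − 14.5 + 5.6 + 8.9 + 5.6 + 4.9 − 4.0 = 90.3%
P(none) = 100% − 90.3% = 9.7%

9.7%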